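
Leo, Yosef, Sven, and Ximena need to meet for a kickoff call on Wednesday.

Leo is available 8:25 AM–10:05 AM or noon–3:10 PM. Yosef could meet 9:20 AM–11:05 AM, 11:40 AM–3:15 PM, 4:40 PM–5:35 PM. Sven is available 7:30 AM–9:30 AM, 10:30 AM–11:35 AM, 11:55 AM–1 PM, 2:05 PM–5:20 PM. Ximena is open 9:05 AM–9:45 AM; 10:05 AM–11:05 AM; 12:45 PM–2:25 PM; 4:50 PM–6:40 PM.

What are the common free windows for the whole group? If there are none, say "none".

Leo ∩ Yosef: 09:20-10:05, 12:00-15:10.
Leo ∩ Yosef ∩ Sven: 09:20-09:30, 12:00-13:00, 14:05-15:10.
Leo ∩ Yosef ∩ Sven ∩ Ximena: 09:20-09:30, 12:45-13:00, 14:05-14:25.
So the common availability across everyone is 09:20-09:30, 12:45-13:00, 14:05-14:25.

09:20-09:30, 12:45-13:00, 14:05-14:25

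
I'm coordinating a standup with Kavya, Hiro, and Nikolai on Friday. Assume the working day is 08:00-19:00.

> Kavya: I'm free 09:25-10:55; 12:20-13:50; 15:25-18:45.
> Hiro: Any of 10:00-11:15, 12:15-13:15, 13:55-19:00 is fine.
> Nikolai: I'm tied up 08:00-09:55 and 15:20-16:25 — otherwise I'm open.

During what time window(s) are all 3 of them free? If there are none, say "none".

10:00-10:55, 12:20-13:15, 16:25-18:45

Kavya free: 09:25-10:55, 12:20-13:50, 15:25-18:45.
Hiro free: 10:00-11:15, 12:15-13:15, 13:55-19:00.
Nikolai free: 09:55-15:20, 16:25-19:00 (invert busy blocks within the working day).
Kavya ∩ Hiro: 10:00-10:55, 12:20-13:15, 15:25-18:45.
Kavya ∩ Hiro ∩ Nikolai: 10:00-10:55, 12:20-13:15, 16:25-18:45.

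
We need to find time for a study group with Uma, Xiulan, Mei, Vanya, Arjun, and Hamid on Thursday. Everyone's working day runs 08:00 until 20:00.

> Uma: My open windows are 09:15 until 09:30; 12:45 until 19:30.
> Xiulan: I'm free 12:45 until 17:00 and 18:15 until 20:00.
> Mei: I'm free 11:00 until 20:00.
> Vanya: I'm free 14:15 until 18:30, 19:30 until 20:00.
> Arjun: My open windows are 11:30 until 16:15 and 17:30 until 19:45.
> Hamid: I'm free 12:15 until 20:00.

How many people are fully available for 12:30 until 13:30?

Mei, Arjun, and Hamid can make the full 12:30-13:30 slot — that's 3.

3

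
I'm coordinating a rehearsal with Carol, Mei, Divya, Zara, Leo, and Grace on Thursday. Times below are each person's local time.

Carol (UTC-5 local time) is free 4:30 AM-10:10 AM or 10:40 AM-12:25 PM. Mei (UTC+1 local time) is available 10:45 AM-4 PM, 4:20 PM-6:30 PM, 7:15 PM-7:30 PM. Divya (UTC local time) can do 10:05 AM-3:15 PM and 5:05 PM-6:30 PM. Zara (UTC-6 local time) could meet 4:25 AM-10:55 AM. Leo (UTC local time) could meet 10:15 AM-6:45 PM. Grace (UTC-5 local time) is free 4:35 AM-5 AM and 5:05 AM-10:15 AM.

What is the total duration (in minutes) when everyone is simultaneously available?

275

Carol in UTC: 09:30-15:10, 15:40-17:25 (add 5h to convert from UTC-5).
Mei in UTC: 09:45-15:00, 15:20-17:30, 18:15-18:30 (subtract 1h to convert from UTC+1).
Divya in UTC: 10:05-15:15, 17:05-18:30.
Zara in UTC: 10:25-16:55 (add 6h to convert from UTC-6).
Leo in UTC: 10:15-18:45.
Grace in UTC: 09:35-10:00, 10:05-15:15 (add 5h to convert from UTC-5).
Carol ∩ Mei: 09:45-15:00, 15:40-17:25.
Carol ∩ Mei ∩ Divya: 10:05-15:00, 17:05-17:25.
Carol ∩ Mei ∩ Divya ∩ Zara: 10:25-15:00.
Carol ∩ Mei ∩ Divya ∩ Zara ∩ Leo: 10:25-15:00.
Carol ∩ Mei ∩ Divya ∩ Zara ∩ Leo ∩ Grace: 10:25-15:00.
That's a single block of 275 minutes.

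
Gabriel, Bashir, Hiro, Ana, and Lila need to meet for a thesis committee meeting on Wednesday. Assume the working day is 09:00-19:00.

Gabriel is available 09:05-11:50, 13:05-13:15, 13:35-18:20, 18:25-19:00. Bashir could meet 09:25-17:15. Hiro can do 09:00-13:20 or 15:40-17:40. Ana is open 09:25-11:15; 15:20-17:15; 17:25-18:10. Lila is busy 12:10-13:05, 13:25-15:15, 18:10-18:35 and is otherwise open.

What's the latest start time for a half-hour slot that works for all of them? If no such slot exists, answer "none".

Gabriel free: 09:05-11:50, 13:05-13:15, 13:35-18:20, 18:25-19:00.
Bashir free: 09:25-17:15.
Hiro free: 09:00-13:20, 15:40-17:40.
Ana free: 09:25-11:15, 15:20-17:15, 17:25-18:10.
Lila free: 09:00-12:10, 13:05-13:25, 15:15-18:10, 18:35-19:00 (invert busy blocks within the working day).
Gabriel ∩ Bashir: 09:25-11:50, 13:05-13:15, 13:35-17:15.
Gabriel ∩ Bashir ∩ Hiro: 09:25-11:50, 13:05-13:15, 15:40-17:15.
Gabriel ∩ Bashir ∩ Hiro ∩ Ana: 09:25-11:15, 15:40-17:15.
Gabriel ∩ Bashir ∩ Hiro ∩ Ana ∩ Lila: 09:25-11:15, 15:40-17:15.
Those are the intersection windows.
The last common window of at least 30 minutes is 15:40-17:15; a 30-minute meeting can start as late as 16:45 and still end by 17:15.

16:45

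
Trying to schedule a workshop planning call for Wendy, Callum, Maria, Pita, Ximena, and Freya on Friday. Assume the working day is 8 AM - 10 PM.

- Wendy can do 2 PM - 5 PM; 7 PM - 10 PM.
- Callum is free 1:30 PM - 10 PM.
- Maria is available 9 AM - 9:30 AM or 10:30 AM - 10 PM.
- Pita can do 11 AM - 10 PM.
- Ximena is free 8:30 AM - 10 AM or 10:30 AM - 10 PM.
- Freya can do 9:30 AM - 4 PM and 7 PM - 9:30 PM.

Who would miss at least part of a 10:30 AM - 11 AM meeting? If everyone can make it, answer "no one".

Wendy: not fully free for 10:30-11:00. Callum: not fully free for 10:30-11:00. Maria: free for 10:30-11:00. Pita: not fully free for 10:30-11:00. Ximena: free for 10:30-11:00. Freya: free for 10:30-11:00.

Callum, Pita, Wendy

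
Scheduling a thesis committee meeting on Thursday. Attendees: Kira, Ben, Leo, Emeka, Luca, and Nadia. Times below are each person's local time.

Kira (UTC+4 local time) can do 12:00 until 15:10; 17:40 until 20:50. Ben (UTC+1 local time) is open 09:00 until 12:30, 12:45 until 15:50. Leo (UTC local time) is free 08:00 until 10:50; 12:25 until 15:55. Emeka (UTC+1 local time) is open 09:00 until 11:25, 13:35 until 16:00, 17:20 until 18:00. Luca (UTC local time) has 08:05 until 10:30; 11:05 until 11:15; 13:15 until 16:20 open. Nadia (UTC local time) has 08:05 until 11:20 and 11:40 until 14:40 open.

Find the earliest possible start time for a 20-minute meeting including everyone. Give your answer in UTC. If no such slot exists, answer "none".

Kira in UTC: 08:00-11:10, 13:40-16:50 (subtract 4h to convert from UTC+4).
Ben in UTC: 08:00-11:30, 11:45-14:50 (subtract 1h to convert from UTC+1).
Leo in UTC: 08:00-10:50, 12:25-15:55.
Emeka in UTC: 08:00-10:25, 12:35-15:00, 16:20-17:00 (subtract 1h to convert from UTC+1).
Luca in UTC: 08:05-10:30, 11:05-11:15, 13:15-16:20.
Nadia in UTC: 08:05-11:20, 11:40-14:40.
Kira ∩ Ben: 08:00-11:10, 13:40-14:50.
Kira ∩ Ben ∩ Leo: 08:00-10:50, 13:40-14:50.
Kira ∩ Ben ∩ Leo ∩ Emeka: 08:00-10:25, 13:40-14:50.
Kira ∩ Ben ∩ Leo ∩ Emeka ∩ Luca: 08:05-10:25, 13:40-14:50.
Kira ∩ Ben ∩ Leo ∩ Emeka ∩ Luca ∩ Nadia: 08:05-10:25, 13:40-14:40.
The first common window of at least 20 minutes is 08:05-10:25, so the earliest start is 08:05.

08:05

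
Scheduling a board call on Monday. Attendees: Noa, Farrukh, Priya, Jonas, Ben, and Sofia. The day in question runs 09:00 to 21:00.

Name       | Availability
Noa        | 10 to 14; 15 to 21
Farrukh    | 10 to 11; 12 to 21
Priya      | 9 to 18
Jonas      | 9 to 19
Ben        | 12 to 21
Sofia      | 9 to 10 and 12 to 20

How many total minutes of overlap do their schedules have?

Noa ∩ Farrukh: 10:00-11:00, 12:00-14:00, 15:00-21:00.
Noa ∩ Farrukh ∩ Priya: 10:00-11:00, 12:00-14:00, 15:00-18:00.
Noa ∩ Farrukh ∩ Priya ∩ Jonas: 10:00-11:00, 12:00-14:00, 15:00-18:00.
Noa ∩ Farrukh ∩ Priya ∩ Jonas ∩ Ben: 12:00-14:00, 15:00-18:00.
Noa ∩ Farrukh ∩ Priya ∩ Jonas ∩ Ben ∩ Sofia: 12:00-14:00, 15:00-18:00.
Summing the common windows: 120 + 180 = 300 minutes.

300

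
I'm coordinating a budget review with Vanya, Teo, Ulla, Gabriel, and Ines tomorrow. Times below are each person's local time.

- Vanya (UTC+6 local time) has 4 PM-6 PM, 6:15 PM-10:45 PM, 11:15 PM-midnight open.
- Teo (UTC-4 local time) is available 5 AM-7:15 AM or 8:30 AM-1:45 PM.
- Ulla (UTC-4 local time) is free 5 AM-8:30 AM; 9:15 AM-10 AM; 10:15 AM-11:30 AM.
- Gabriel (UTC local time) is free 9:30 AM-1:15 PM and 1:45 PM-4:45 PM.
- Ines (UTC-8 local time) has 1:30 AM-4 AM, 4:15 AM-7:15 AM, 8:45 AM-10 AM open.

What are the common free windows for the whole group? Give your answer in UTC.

10:00-11:15, 13:45-14:00, 14:15-15:15

Vanya in UTC: 10:00-12:00, 12:15-16:45, 17:15-18:00 (subtract 6h to convert from UTC+6).
Teo in UTC: 09:00-11:15, 12:30-17:45 (add 4h to convert from UTC-4).
Ulla in UTC: 09:00-12:30, 13:15-14:00, 14:15-15:30 (add 4h to convert from UTC-4).
Gabriel in UTC: 09:30-13:15, 13:45-16:45.
Ines in UTC: 09:30-12:00, 12:15-15:15, 16:45-18:00 (add 8h to convert from UTC-8).
Vanya ∩ Teo: 10:00-11:15, 12:30-16:45, 17:15-17:45.
Vanya ∩ Teo ∩ Ulla: 10:00-11:15, 13:15-14:00, 14:15-15:30.
Vanya ∩ Teo ∩ Ulla ∩ Gabriel: 10:00-11:15, 13:45-14:00, 14:15-15:30.
Vanya ∩ Teo ∩ Ulla ∩ Gabriel ∩ Ines: 10:00-11:15, 13:45-14:00, 14:15-15:15.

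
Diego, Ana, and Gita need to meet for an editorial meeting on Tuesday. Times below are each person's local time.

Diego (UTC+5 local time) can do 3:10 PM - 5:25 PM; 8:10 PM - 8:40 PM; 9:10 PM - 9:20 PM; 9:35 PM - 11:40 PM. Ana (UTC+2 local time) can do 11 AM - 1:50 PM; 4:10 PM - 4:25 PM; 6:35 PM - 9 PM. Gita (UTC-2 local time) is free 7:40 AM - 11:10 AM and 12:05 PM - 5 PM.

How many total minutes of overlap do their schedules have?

Diego in UTC: 10:10-12:25, 15:10-15:40, 16:10-16:20, 16:35-18:40 (subtract 5h to convert from UTC+5).
Ana in UTC: 09:00-11:50, 14:10-14:25, 16:35-19:00 (subtract 2h to convert from UTC+2).
Gita in UTC: 09:40-13:10, 14:05-19:00 (add 2h to convert from UTC-2).
Diego ∩ Ana: 10:10-11:50, 16:35-18:40.
Diego ∩ Ana ∩ Gita: 10:10-11:50, 16:35-18:40.
So the common availability across everyone is 10:10-11:50, 16:35-18:40.
Summing the common windows: 100 + 125 = 225 minutes.

225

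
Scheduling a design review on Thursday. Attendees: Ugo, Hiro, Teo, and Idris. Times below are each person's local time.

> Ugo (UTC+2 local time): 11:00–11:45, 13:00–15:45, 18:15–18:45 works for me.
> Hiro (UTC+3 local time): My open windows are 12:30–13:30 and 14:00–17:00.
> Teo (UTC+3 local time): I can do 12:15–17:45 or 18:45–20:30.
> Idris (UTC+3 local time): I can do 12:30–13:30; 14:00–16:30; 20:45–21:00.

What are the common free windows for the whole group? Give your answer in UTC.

09:30-09:45, 11:00-13:30

Ugo in UTC: 09:00-09:45, 11:00-13:45, 16:15-16:45 (subtract 2h to convert from UTC+2).
Hiro in UTC: 09:30-10:30, 11:00-14:00 (subtract 3h to convert from UTC+3).
Teo in UTC: 09:15-14:45, 15:45-17:30 (subtract 3h to convert from UTC+3).
Idris in UTC: 09:30-10:30, 11:00-13:30, 17:45-18:00 (subtract 3h to convert from UTC+3).
Ugo ∩ Hiro: 09:30-09:45, 11:00-13:45.
Ugo ∩ Hiro ∩ Teo: 09:30-09:45, 11:00-13:45.
Ugo ∩ Hiro ∩ Teo ∩ Idris: 09:30-09:45, 11:00-13:30.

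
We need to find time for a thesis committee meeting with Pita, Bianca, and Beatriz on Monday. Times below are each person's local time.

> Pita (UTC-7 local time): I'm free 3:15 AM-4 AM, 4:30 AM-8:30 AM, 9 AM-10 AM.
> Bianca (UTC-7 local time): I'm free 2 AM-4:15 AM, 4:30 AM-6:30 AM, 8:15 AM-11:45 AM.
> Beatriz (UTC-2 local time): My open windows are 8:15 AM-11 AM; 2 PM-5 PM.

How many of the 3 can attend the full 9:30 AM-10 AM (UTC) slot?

Pita in UTC: 10:15-11:00, 11:30-15:30, 16:00-17:00 (add 7h to convert from UTC-7).
Bianca in UTC: 09:00-11:15, 11:30-13:30, 15:15-18:45 (add 7h to convert from UTC-7).
Beatriz in UTC: 10:15-13:00, 16:00-19:00 (add 2h to convert from UTC-2).
Bianca can make the full 09:30-10:00 slot — that's 1.

1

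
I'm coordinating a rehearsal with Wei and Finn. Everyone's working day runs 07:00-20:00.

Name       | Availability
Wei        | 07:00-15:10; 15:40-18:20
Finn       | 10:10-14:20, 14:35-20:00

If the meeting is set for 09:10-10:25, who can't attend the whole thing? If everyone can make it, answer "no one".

Wei: free for 09:10-10:25. Finn: not fully free for 09:10-10:25.

Finn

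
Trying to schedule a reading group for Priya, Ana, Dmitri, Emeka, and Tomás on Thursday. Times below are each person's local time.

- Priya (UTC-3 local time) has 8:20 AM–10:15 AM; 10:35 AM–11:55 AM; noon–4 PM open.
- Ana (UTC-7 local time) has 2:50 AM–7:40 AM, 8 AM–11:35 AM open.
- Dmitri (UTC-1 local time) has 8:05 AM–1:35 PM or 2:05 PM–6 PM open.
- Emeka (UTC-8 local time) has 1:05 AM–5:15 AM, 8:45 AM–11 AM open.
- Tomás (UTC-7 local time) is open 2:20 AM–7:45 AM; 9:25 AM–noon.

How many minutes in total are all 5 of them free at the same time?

225

Priya in UTC: 11:20-13:15, 13:35-14:55, 15:00-19:00 (add 3h to convert from UTC-3).
Ana in UTC: 09:50-14:40, 15:00-18:35 (add 7h to convert from UTC-7).
Dmitri in UTC: 09:05-14:35, 15:05-19:00 (add 1h to convert from UTC-1).
Emeka in UTC: 09:05-13:15, 16:45-19:00 (add 8h to convert from UTC-8).
Tomás in UTC: 09:20-14:45, 16:25-19:00 (add 7h to convert from UTC-7).
Priya ∩ Ana: 11:20-13:15, 13:35-14:40, 15:00-18:35.
Priya ∩ Ana ∩ Dmitri: 11:20-13:15, 13:35-14:35, 15:05-18:35.
Priya ∩ Ana ∩ Dmitri ∩ Emeka: 11:20-13:15, 16:45-18:35.
Priya ∩ Ana ∩ Dmitri ∩ Emeka ∩ Tomás: 11:20-13:15, 16:45-18:35.
Summing the common windows: 115 + 110 = 225 minutes.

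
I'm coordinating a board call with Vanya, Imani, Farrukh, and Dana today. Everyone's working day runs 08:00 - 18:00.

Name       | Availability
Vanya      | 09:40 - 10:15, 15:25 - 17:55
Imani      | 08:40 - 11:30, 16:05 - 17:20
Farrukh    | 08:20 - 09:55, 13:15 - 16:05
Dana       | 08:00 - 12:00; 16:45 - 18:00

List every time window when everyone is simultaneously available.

09:40-09:55

Vanya ∩ Imani: 09:40-10:15, 16:05-17:20.
Vanya ∩ Imani ∩ Farrukh: 09:40-09:55.
Vanya ∩ Imani ∩ Farrukh ∩ Dana: 09:40-09:55.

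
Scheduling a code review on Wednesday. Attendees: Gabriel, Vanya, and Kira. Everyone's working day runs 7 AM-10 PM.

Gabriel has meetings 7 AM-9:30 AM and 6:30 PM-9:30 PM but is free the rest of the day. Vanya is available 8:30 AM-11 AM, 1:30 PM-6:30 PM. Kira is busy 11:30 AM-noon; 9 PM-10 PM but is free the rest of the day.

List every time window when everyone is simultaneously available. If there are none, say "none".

Gabriel free: 09:30-18:30, 21:30-22:00 (invert busy blocks within the working day).
Vanya free: 08:30-11:00, 13:30-18:30.
Kira free: 07:00-11:30, 12:00-21:00 (invert busy blocks within the working day).
Gabriel ∩ Vanya: 09:30-11:00, 13:30-18:30.
Gabriel ∩ Vanya ∩ Kira: 09:30-11:00, 13:30-18:30.

09:30-11:00, 13:30-18:30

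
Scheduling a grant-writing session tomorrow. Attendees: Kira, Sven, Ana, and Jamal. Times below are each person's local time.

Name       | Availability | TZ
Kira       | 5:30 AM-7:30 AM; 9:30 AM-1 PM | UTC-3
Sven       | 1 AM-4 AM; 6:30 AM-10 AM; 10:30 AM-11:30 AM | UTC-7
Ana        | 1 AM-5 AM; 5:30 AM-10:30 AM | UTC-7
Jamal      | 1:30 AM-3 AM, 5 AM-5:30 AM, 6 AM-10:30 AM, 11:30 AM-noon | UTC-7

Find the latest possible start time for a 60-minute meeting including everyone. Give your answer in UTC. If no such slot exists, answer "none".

Kira in UTC: 08:30-10:30, 12:30-16:00 (add 3h to convert from UTC-3).
Sven in UTC: 08:00-11:00, 13:30-17:00, 17:30-18:30 (add 7h to convert from UTC-7).
Ana in UTC: 08:00-12:00, 12:30-17:30 (add 7h to convert from UTC-7).
Jamal in UTC: 08:30-10:00, 12:00-12:30, 13:00-17:30, 18:30-19:00 (add 7h to convert from UTC-7).
Kira ∩ Sven: 08:30-10:30, 13:30-16:00.
Kira ∩ Sven ∩ Ana: 08:30-10:30, 13:30-16:00.
Kira ∩ Sven ∩ Ana ∩ Jamal: 08:30-10:00, 13:30-16:00.
Those are the intersection windows.
The last common window of at least 60 minutes is 13:30-16:00; a 60-minute meeting can start as late as 15:00 and still end by 16:00.

15:00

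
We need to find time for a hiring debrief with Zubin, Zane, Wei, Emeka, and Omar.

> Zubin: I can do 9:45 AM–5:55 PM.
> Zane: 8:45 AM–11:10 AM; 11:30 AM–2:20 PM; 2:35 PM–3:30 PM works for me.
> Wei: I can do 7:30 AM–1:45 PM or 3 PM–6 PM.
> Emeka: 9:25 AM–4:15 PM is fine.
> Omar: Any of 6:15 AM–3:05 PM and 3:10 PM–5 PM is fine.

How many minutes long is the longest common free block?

135

Zubin ∩ Zane: 09:45-11:10, 11:30-14:20, 14:35-15:30.
Zubin ∩ Zane ∩ Wei: 09:45-11:10, 11:30-13:45, 15:00-15:30.
Zubin ∩ Zane ∩ Wei ∩ Emeka: 09:45-11:10, 11:30-13:45, 15:00-15:30.
Zubin ∩ Zane ∩ Wei ∩ Emeka ∩ Omar: 09:45-11:10, 11:30-13:45, 15:00-15:05, 15:10-15:30.
Those are the intersection windows.
The longest is 11:30-13:45 at 135 minutes.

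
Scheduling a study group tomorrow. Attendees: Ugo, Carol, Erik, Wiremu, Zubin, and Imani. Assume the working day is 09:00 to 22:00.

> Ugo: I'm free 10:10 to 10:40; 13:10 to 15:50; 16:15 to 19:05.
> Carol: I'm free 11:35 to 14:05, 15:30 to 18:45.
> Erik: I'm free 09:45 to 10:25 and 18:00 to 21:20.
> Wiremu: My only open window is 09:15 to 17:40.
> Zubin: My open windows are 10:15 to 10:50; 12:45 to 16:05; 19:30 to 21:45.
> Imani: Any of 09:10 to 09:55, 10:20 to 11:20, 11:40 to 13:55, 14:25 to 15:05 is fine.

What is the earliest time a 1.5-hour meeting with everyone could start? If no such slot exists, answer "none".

Ugo ∩ Carol: 13:10-14:05, 15:30-15:50, 16:15-18:45.
Ugo ∩ Carol ∩ Erik: 18:00-18:45.
Ugo ∩ Carol ∩ Erik ∩ Wiremu: ∅.
Ugo ∩ Carol ∩ Erik ∩ Wiremu ∩ Zubin: ∅.
Ugo ∩ Carol ∩ Erik ∩ Wiremu ∩ Zubin ∩ Imani: ∅.
There is no time when everyone is free.
No common window is at least 90 minutes long.

none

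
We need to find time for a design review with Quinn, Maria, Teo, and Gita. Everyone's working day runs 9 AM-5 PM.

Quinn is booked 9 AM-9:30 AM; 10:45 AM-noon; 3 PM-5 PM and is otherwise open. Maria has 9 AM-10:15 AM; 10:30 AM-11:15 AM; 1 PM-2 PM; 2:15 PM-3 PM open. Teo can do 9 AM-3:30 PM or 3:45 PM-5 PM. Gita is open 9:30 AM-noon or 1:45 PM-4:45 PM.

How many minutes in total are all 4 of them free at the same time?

120

Quinn free: 09:30-10:45, 12:00-15:00 (invert busy blocks within the working day).
Maria free: 09:00-10:15, 10:30-11:15, 13:00-14:00, 14:15-15:00.
Teo free: 09:00-15:30, 15:45-17:00.
Gita free: 09:30-12:00, 13:45-16:45.
Quinn ∩ Maria: 09:30-10:15, 10:30-10:45, 13:00-14:00, 14:15-15:00.
Quinn ∩ Maria ∩ Teo: 09:30-10:15, 10:30-10:45, 13:00-14:00, 14:15-15:00.
Quinn ∩ Maria ∩ Teo ∩ Gita: 09:30-10:15, 10:30-10:45, 13:45-14:00, 14:15-15:00.
So the common availability across everyone is 09:30-10:15, 10:30-10:45, 13:45-14:00, 14:15-15:00.
Summing the common windows: 45 + 15 + 15 + 45 = 120 minutes.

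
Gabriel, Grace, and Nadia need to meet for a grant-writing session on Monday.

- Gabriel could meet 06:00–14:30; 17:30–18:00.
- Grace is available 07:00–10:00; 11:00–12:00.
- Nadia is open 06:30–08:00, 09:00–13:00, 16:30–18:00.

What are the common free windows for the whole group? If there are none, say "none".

07:00-08:00, 09:00-10:00, 11:00-12:00

Gabriel ∩ Grace: 07:00-10:00, 11:00-12:00.
Gabriel ∩ Grace ∩ Nadia: 07:00-08:00, 09:00-10:00, 11:00-12:00.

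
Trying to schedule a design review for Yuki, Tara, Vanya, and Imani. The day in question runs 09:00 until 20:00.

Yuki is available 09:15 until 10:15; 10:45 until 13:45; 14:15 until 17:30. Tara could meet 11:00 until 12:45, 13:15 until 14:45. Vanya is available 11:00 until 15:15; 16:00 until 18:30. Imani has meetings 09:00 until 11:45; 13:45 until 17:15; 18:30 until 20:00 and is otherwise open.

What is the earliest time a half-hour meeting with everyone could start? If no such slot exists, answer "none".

Yuki free: 09:15-10:15, 10:45-13:45, 14:15-17:30.
Tara free: 11:00-12:45, 13:15-14:45.
Vanya free: 11:00-15:15, 16:00-18:30.
Imani free: 11:45-13:45, 17:15-18:30 (invert busy blocks within the working day).
Yuki ∩ Tara: 11:00-12:45, 13:15-13:45, 14:15-14:45.
Yuki ∩ Tara ∩ Vanya: 11:00-12:45, 13:15-13:45, 14:15-14:45.
Yuki ∩ Tara ∩ Vanya ∩ Imani: 11:45-12:45, 13:15-13:45.
Those are the intersection windows.
The first common window of at least 30 minutes is 11:45-12:45, so the earliest start is 11:45.

11:45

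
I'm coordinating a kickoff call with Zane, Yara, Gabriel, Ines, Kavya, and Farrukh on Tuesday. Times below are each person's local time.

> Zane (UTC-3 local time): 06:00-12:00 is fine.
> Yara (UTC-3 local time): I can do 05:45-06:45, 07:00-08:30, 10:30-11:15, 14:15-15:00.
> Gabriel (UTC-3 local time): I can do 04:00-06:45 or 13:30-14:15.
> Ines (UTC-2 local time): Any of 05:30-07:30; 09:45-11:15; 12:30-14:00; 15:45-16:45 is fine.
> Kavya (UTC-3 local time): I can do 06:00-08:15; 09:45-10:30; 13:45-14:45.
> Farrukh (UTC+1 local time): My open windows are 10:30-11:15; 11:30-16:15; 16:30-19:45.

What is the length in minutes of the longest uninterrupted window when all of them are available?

0

Zane in UTC: 09:00-15:00 (add 3h to convert from UTC-3).
Yara in UTC: 08:45-09:45, 10:00-11:30, 13:30-14:15, 17:15-18:00 (add 3h to convert from UTC-3).
Gabriel in UTC: 07:00-09:45, 16:30-17:15 (add 3h to convert from UTC-3).
Ines in UTC: 07:30-09:30, 11:45-13:15, 14:30-16:00, 17:45-18:45 (add 2h to convert from UTC-2).
Kavya in UTC: 09:00-11:15, 12:45-13:30, 16:45-17:45 (add 3h to convert from UTC-3).
Farrukh in UTC: 09:30-10:15, 10:30-15:15, 15:30-18:45 (subtract 1h to convert from UTC+1).
Zane ∩ Yara: 09:00-09:45, 10:00-11:30, 13:30-14:15.
Zane ∩ Yara ∩ Gabriel: 09:00-09:45.
Zane ∩ Yara ∩ Gabriel ∩ Ines: 09:00-09:30.
Zane ∩ Yara ∩ Gabriel ∩ Ines ∩ Kavya: 09:00-09:30.
Zane ∩ Yara ∩ Gabriel ∩ Ines ∩ Kavya ∩ Farrukh: ∅.
There is no time when everyone is free.
No common window exists, so the longest block is 0 minutes.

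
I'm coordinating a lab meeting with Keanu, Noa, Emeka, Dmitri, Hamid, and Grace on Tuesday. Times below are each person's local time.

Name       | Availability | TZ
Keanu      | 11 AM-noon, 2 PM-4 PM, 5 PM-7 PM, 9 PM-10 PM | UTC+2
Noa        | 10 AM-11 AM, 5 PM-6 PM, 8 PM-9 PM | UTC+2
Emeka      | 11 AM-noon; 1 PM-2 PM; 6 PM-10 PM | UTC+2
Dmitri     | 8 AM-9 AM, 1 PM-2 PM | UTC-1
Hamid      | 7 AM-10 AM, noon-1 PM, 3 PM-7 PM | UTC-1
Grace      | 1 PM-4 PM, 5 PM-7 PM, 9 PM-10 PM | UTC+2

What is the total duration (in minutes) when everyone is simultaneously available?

Keanu in UTC: 09:00-10:00, 12:00-14:00, 15:00-17:00, 19:00-20:00 (subtract 2h to convert from UTC+2).
Noa in UTC: 08:00-09:00, 15:00-16:00, 18:00-19:00 (subtract 2h to convert from UTC+2).
Emeka in UTC: 09:00-10:00, 11:00-12:00, 16:00-20:00 (subtract 2h to convert from UTC+2).
Dmitri in UTC: 09:00-10:00, 14:00-15:00 (add 1h to convert from UTC-1).
Hamid in UTC: 08:00-11:00, 13:00-14:00, 16:00-20:00 (add 1h to convert from UTC-1).
Grace in UTC: 11:00-14:00, 15:00-17:00, 19:00-20:00 (subtract 2h to convert from UTC+2).
Keanu ∩ Noa: 15:00-16:00.
Keanu ∩ Noa ∩ Emeka: ∅.
Keanu ∩ Noa ∩ Emeka ∩ Dmitri: ∅.
Keanu ∩ Noa ∩ Emeka ∩ Dmitri ∩ Hamid: ∅.
Keanu ∩ Noa ∩ Emeka ∩ Dmitri ∩ Hamid ∩ Grace: ∅.
There is no time when everyone is free.
There is no common window, so the total is 0 minutes.

0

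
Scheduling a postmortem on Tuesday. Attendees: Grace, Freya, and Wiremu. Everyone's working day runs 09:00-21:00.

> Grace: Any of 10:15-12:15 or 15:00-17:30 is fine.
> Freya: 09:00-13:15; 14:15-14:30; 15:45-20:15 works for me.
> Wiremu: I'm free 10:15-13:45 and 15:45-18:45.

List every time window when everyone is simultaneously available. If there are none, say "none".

10:15-12:15, 15:45-17:30

Grace ∩ Freya: 10:15-12:15, 15:45-17:30.
Grace ∩ Freya ∩ Wiremu: 10:15-12:15, 15:45-17:30.
Those are the intersection windows.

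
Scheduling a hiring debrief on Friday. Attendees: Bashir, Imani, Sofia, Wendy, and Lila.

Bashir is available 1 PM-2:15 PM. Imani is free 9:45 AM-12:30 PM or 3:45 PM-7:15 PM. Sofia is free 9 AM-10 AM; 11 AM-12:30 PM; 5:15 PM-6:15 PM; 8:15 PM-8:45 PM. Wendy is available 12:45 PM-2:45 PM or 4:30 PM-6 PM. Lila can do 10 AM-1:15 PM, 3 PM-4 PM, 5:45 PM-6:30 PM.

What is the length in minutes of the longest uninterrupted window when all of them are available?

Bashir ∩ Imani: ∅.
Bashir ∩ Imani ∩ Sofia: ∅.
Bashir ∩ Imani ∩ Sofia ∩ Wendy: ∅.
Bashir ∩ Imani ∩ Sofia ∩ Wendy ∩ Lila: ∅.
There is no time when everyone is free.
No common window exists, so the longest block is 0 minutes.

0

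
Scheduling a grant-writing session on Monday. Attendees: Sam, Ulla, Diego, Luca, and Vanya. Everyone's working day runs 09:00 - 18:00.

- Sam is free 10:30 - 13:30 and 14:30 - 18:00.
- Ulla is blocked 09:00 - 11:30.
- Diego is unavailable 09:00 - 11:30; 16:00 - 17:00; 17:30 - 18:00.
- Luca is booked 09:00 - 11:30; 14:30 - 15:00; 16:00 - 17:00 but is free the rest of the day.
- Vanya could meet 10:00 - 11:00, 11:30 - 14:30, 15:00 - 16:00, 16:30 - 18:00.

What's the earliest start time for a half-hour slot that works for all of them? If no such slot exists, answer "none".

11:30

Sam free: 10:30-13:30, 14:30-18:00.
Ulla free: 11:30-18:00 (invert busy blocks within the working day).
Diego free: 11:30-16:00, 17:00-17:30 (invert busy blocks within the working day).
Luca free: 11:30-14:30, 15:00-16:00, 17:00-18:00 (invert busy blocks within the working day).
Vanya free: 10:00-11:00, 11:30-14:30, 15:00-16:00, 16:30-18:00.
Sam ∩ Ulla: 11:30-13:30, 14:30-18:00.
Sam ∩ Ulla ∩ Diego: 11:30-13:30, 14:30-16:00, 17:00-17:30.
Sam ∩ Ulla ∩ Diego ∩ Luca: 11:30-13:30, 15:00-16:00, 17:00-17:30.
Sam ∩ Ulla ∩ Diego ∩ Luca ∩ Vanya: 11:30-13:30, 15:00-16:00, 17:00-17:30.
The first common window of at least 30 minutes is 11:30-13:30, so the earliest start is 11:30.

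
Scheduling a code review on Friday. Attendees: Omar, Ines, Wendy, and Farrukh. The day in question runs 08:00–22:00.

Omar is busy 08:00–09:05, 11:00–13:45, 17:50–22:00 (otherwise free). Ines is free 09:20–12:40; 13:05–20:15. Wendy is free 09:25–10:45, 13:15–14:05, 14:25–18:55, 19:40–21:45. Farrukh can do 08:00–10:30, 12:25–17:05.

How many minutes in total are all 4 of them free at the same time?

245

Omar free: 09:05-11:00, 13:45-17:50 (invert busy blocks within the working day).
Ines free: 09:20-12:40, 13:05-20:15.
Wendy free: 09:25-10:45, 13:15-14:05, 14:25-18:55, 19:40-21:45.
Farrukh free: 08:00-10:30, 12:25-17:05.
Omar ∩ Ines: 09:20-11:00, 13:45-17:50.
Omar ∩ Ines ∩ Wendy: 09:25-10:45, 13:45-14:05, 14:25-17:50.
Omar ∩ Ines ∩ Wendy ∩ Farrukh: 09:25-10:30, 13:45-14:05, 14:25-17:05.
Summing the common windows: 65 + 20 + 160 = 245 minutes.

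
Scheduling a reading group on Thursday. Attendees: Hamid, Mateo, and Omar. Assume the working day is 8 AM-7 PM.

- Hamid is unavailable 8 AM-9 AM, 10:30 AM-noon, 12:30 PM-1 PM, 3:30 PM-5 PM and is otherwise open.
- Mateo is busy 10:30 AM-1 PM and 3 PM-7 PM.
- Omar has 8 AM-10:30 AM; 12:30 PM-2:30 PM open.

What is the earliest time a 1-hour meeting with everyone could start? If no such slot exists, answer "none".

09:00

Hamid free: 09:00-10:30, 12:00-12:30, 13:00-15:30, 17:00-19:00 (invert busy blocks within the working day).
Mateo free: 08:00-10:30, 13:00-15:00 (invert busy blocks within the working day).
Omar free: 08:00-10:30, 12:30-14:30.
Hamid ∩ Mateo: 09:00-10:30, 13:00-15:00.
Hamid ∩ Mateo ∩ Omar: 09:00-10:30, 13:00-14:30.
Those are the intersection windows.
The first common window of at least 60 minutes is 09:00-10:30, so the earliest start is 09:00.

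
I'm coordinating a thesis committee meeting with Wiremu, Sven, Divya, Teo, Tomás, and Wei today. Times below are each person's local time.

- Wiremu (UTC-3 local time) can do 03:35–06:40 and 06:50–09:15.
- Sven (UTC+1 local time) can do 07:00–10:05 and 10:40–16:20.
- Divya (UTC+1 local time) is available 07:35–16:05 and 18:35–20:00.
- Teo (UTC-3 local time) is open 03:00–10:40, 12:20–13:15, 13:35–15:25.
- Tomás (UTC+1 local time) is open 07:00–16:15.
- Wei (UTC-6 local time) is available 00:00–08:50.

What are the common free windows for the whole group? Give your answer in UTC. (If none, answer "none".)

06:35-09:05, 09:50-12:15

Wiremu in UTC: 06:35-09:40, 09:50-12:15 (add 3h to convert from UTC-3).
Sven in UTC: 06:00-09:05, 09:40-15:20 (subtract 1h to convert from UTC+1).
Divya in UTC: 06:35-15:05, 17:35-19:00 (subtract 1h to convert from UTC+1).
Teo in UTC: 06:00-13:40, 15:20-16:15, 16:35-18:25 (add 3h to convert from UTC-3).
Tomás in UTC: 06:00-15:15 (subtract 1h to convert from UTC+1).
Wei in UTC: 06:00-14:50 (add 6h to convert from UTC-6).
Wiremu ∩ Sven: 06:35-09:05, 09:50-12:15.
Wiremu ∩ Sven ∩ Divya: 06:35-09:05, 09:50-12:15.
Wiremu ∩ Sven ∩ Divya ∩ Teo: 06:35-09:05, 09:50-12:15.
Wiremu ∩ Sven ∩ Divya ∩ Teo ∩ Tomás: 06:35-09:05, 09:50-12:15.
Wiremu ∩ Sven ∩ Divya ∩ Teo ∩ Tomás ∩ Wei: 06:35-09:05, 09:50-12:15.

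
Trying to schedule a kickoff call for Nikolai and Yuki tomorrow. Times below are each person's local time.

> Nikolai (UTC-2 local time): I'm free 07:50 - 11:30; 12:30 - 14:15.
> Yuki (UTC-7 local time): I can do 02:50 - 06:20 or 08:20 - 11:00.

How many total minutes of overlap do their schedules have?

265

Nikolai in UTC: 09:50-13:30, 14:30-16:15 (add 2h to convert from UTC-2).
Yuki in UTC: 09:50-13:20, 15:20-18:00 (add 7h to convert from UTC-7).
Nikolai ∩ Yuki: 09:50-13:20, 15:20-16:15.
Summing the common windows: 210 + 55 = 265 minutes.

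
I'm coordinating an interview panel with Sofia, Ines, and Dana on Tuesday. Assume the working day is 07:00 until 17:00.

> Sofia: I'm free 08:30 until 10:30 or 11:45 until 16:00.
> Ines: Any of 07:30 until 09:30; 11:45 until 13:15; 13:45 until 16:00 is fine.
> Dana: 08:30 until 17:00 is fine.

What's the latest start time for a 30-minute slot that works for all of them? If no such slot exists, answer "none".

Sofia ∩ Ines: 08:30-09:30, 11:45-13:15, 13:45-16:00.
Sofia ∩ Ines ∩ Dana: 08:30-09:30, 11:45-13:15, 13:45-16:00.
The last common window of at least 30 minutes is 13:45-16:00; a 30-minute meeting can start as late as 15:30 and still end by 16:00.

15:30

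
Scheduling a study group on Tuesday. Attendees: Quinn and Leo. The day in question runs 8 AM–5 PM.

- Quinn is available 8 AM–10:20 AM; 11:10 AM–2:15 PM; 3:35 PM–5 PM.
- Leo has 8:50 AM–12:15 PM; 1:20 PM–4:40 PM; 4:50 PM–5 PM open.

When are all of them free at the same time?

Quinn ∩ Leo: 08:50-10:20, 11:10-12:15, 13:20-14:15, 15:35-16:40, 16:50-17:00.
Those are the intersection windows.

08:50-10:20, 11:10-12:15, 13:20-14:15, 15:35-16:40, 16:50-17:00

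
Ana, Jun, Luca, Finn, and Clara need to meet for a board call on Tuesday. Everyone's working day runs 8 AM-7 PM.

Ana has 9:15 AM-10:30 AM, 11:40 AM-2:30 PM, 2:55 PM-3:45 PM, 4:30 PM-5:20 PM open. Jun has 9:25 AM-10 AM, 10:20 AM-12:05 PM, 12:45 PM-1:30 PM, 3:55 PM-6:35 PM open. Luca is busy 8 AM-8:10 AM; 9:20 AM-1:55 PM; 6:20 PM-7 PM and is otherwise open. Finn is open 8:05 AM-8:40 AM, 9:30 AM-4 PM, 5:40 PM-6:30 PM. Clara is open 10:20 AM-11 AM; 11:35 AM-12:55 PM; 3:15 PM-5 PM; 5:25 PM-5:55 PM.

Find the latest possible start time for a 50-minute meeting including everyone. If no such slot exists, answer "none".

none

Ana free: 09:15-10:30, 11:40-14:30, 14:55-15:45, 16:30-17:20.
Jun free: 09:25-10:00, 10:20-12:05, 12:45-13:30, 15:55-18:35.
Luca free: 08:10-09:20, 13:55-18:20 (invert busy blocks within the working day).
Finn free: 08:05-08:40, 09:30-16:00, 17:40-18:30.
Clara free: 10:20-11:00, 11:35-12:55, 15:15-17:00, 17:25-17:55.
Ana ∩ Jun: 09:25-10:00, 10:20-10:30, 11:40-12:05, 12:45-13:30, 16:30-17:20.
Ana ∩ Jun ∩ Luca: 16:30-17:20.
Ana ∩ Jun ∩ Luca ∩ Finn: ∅.
Ana ∩ Jun ∩ Luca ∩ Finn ∩ Clara: ∅.
There is no time when everyone is free.
No common window is at least 50 minutes long.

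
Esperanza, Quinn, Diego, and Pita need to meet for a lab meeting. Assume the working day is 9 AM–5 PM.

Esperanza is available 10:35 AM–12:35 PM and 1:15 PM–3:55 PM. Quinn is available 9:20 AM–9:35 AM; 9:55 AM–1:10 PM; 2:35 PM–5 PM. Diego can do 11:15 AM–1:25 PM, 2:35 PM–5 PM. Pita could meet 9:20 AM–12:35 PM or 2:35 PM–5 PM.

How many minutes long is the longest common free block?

80

Esperanza ∩ Quinn: 10:35-12:35, 14:35-15:55.
Esperanza ∩ Quinn ∩ Diego: 11:15-12:35, 14:35-15:55.
Esperanza ∩ Quinn ∩ Diego ∩ Pita: 11:15-12:35, 14:35-15:55.
The longest is 11:15-12:35 at 80 minutes.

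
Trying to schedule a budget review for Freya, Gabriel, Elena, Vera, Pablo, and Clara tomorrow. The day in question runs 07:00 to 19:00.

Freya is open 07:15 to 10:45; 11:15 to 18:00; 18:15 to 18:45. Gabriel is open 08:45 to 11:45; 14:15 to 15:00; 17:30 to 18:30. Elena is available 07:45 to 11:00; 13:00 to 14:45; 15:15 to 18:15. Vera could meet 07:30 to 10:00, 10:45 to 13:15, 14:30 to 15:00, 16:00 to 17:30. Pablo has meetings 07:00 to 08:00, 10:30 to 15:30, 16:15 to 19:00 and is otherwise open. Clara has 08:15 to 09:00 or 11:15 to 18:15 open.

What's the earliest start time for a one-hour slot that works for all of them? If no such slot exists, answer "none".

Freya free: 07:15-10:45, 11:15-18:00, 18:15-18:45.
Gabriel free: 08:45-11:45, 14:15-15:00, 17:30-18:30.
Elena free: 07:45-11:00, 13:00-14:45, 15:15-18:15.
Vera free: 07:30-10:00, 10:45-13:15, 14:30-15:00, 16:00-17:30.
Pablo free: 08:00-10:30, 15:30-16:15 (invert busy blocks within the working day).
Clara free: 08:15-09:00, 11:15-18:15.
Freya ∩ Gabriel: 08:45-10:45, 11:15-11:45, 14:15-15:00, 17:30-18:00, 18:15-18:30.
Freya ∩ Gabriel ∩ Elena: 08:45-10:45, 14:15-14:45, 17:30-18:00.
Freya ∩ Gabriel ∩ Elena ∩ Vera: 08:45-10:00, 14:30-14:45.
Freya ∩ Gabriel ∩ Elena ∩ Vera ∩ Pablo: 08:45-10:00.
Freya ∩ Gabriel ∩ Elena ∩ Vera ∩ Pablo ∩ Clara: 08:45-09:00.
So the common availability across everyone is 08:45-09:00.
No common window is at least 60 minutes long.

none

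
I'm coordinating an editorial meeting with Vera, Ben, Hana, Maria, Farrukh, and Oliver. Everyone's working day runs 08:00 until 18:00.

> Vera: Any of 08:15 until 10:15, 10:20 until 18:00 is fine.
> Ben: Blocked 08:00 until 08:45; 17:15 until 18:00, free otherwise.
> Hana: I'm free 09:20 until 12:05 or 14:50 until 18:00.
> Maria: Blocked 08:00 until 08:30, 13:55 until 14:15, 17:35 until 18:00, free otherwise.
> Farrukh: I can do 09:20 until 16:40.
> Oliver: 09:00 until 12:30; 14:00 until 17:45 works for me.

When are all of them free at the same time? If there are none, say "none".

Vera free: 08:15-10:15, 10:20-18:00.
Ben free: 08:45-17:15 (invert busy blocks within the working day).
Hana free: 09:20-12:05, 14:50-18:00.
Maria free: 08:30-13:55, 14:15-17:35 (invert busy blocks within the working day).
Farrukh free: 09:20-16:40.
Oliver free: 09:00-12:30, 14:00-17:45.
Vera ∩ Ben: 08:45-10:15, 10:20-17:15.
Vera ∩ Ben ∩ Hana: 09:20-10:15, 10:20-12:05, 14:50-17:15.
Vera ∩ Ben ∩ Hana ∩ Maria: 09:20-10:15, 10:20-12:05, 14:50-17:15.
Vera ∩ Ben ∩ Hana ∩ Maria ∩ Farrukh: 09:20-10:15, 10:20-12:05, 14:50-16:40.
Vera ∩ Ben ∩ Hana ∩ Maria ∩ Farrukh ∩ Oliver: 09:20-10:15, 10:20-12:05, 14:50-16:40.
So the common availability across everyone is 09:20-10:15, 10:20-12:05, 14:50-16:40.

09:20-10:15, 10:20-12:05, 14:50-16:40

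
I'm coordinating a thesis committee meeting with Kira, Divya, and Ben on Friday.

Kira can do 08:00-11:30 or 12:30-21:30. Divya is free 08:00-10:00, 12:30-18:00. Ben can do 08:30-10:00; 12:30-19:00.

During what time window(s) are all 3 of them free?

08:30-10:00, 12:30-18:00

Kira ∩ Divya: 08:00-10:00, 12:30-18:00.
Kira ∩ Divya ∩ Ben: 08:30-10:00, 12:30-18:00.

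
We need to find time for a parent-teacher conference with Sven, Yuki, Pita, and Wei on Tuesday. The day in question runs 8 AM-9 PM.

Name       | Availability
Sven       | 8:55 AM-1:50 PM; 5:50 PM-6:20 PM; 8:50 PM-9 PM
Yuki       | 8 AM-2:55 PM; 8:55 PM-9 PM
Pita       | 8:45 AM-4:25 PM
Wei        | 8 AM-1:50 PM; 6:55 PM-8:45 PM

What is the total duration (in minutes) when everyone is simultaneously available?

295

Sven ∩ Yuki: 08:55-13:50, 20:55-21:00.
Sven ∩ Yuki ∩ Pita: 08:55-13:50.
Sven ∩ Yuki ∩ Pita ∩ Wei: 08:55-13:50.
So the common availability across everyone is 08:55-13:50.
That's a single block of 295 minutes.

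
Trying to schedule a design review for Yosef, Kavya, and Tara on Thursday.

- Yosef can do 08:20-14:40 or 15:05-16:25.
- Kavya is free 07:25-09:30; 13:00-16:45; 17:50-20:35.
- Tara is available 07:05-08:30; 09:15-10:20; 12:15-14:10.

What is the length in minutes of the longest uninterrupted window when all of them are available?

70

Yosef ∩ Kavya: 08:20-09:30, 13:00-14:40, 15:05-16:25.
Yosef ∩ Kavya ∩ Tara: 08:20-08:30, 09:15-09:30, 13:00-14:10.
So the common availability across everyone is 08:20-08:30, 09:15-09:30, 13:00-14:10.
The longest is 13:00-14:10 at 70 minutes.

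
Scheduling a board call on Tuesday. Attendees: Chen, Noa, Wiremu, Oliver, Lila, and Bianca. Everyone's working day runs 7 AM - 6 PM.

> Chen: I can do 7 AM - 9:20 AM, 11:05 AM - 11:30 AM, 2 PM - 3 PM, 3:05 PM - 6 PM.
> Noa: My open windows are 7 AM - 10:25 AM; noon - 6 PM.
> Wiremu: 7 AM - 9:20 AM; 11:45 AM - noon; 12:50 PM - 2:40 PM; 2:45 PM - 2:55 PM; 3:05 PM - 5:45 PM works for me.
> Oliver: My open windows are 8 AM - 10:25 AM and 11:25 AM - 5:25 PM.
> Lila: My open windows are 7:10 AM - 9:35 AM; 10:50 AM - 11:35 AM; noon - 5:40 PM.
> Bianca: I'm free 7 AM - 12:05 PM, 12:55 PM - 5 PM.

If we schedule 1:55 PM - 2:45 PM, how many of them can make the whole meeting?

4

Noa, Oliver, Lila, and Bianca can make the full 13:55-14:45 slot — that's 4.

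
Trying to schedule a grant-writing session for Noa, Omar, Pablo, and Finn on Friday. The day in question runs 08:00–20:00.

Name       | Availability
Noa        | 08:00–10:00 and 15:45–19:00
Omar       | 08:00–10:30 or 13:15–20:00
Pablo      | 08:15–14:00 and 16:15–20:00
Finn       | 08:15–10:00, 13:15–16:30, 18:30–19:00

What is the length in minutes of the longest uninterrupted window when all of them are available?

Noa ∩ Omar: 08:00-10:00, 15:45-19:00.
Noa ∩ Omar ∩ Pablo: 08:15-10:00, 16:15-19:00.
Noa ∩ Omar ∩ Pablo ∩ Finn: 08:15-10:00, 16:15-16:30, 18:30-19:00.
So the common availability across everyone is 08:15-10:00, 16:15-16:30, 18:30-19:00.
The longest is 08:15-10:00 at 105 minutes.

105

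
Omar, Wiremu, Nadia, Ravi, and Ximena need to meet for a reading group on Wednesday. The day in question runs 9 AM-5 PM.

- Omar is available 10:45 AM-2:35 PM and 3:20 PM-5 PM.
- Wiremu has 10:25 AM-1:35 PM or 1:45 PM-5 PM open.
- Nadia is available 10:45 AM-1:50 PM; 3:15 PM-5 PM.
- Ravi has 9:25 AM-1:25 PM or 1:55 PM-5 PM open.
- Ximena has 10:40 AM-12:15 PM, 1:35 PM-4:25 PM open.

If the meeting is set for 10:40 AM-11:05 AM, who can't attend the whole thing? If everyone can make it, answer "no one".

Nadia, Omar

Omar: not fully free for 10:40-11:05. Wiremu: free for 10:40-11:05. Nadia: not fully free for 10:40-11:05. Ravi: free for 10:40-11:05. Ximena: free for 10:40-11:05.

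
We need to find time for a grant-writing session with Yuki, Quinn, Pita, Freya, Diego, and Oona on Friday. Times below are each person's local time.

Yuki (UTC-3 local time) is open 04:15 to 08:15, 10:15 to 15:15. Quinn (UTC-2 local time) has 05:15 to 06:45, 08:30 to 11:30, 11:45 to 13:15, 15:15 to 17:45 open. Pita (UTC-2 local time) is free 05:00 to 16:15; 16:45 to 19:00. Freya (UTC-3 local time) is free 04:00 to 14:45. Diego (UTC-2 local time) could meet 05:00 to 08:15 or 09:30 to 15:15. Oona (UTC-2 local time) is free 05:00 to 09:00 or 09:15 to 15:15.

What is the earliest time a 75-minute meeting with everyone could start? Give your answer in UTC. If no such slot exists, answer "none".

07:15

Yuki in UTC: 07:15-11:15, 13:15-18:15 (add 3h to convert from UTC-3).
Quinn in UTC: 07:15-08:45, 10:30-13:30, 13:45-15:15, 17:15-19:45 (add 2h to convert from UTC-2).
Pita in UTC: 07:00-18:15, 18:45-21:00 (add 2h to convert from UTC-2).
Freya in UTC: 07:00-17:45 (add 3h to convert from UTC-3).
Diego in UTC: 07:00-10:15, 11:30-17:15 (add 2h to convert from UTC-2).
Oona in UTC: 07:00-11:00, 11:15-17:15 (add 2h to convert from UTC-2).
Yuki ∩ Quinn: 07:15-08:45, 10:30-11:15, 13:15-13:30, 13:45-15:15, 17:15-18:15.
Yuki ∩ Quinn ∩ Pita: 07:15-08:45, 10:30-11:15, 13:15-13:30, 13:45-15:15, 17:15-18:15.
Yuki ∩ Quinn ∩ Pita ∩ Freya: 07:15-08:45, 10:30-11:15, 13:15-13:30, 13:45-15:15, 17:15-17:45.
Yuki ∩ Quinn ∩ Pita ∩ Freya ∩ Diego: 07:15-08:45, 13:15-13:30, 13:45-15:15.
Yuki ∩ Quinn ∩ Pita ∩ Freya ∩ Diego ∩ Oona: 07:15-08:45, 13:15-13:30, 13:45-15:15.
The first common window of at least 75 minutes is 07:15-08:45, so the earliest start is 07:15.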